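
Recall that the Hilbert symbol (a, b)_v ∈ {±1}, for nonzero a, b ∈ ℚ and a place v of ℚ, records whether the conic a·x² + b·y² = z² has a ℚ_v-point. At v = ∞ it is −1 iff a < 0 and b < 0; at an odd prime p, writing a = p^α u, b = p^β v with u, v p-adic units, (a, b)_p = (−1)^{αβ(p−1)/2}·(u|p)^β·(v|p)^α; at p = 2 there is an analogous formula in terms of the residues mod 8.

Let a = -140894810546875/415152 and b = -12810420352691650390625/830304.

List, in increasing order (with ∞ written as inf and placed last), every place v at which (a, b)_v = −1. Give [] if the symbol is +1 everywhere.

[3, 5, 11, inf]

Mod squares: a ≡ -345, b ≡ -7590. Check v ∈ {∞, 2, 3, 5, 7, 11, 23, 31}.
v=2: v_2(a)=-4, v_2(b)=-5; units ≡ 7, 5 (mod 8); ε·ε+αω+βω = 1·0+-4·1+-5·0 ≡ 0  ⇒  (a,b)_2 = +1.
v=23: a=23^3·(≡16), b=23^5·(≡14) mod 23; (16|23)=+1, (14|23)=-1; (−1)^{3·5·11}·(+1)^5·(-1)^3 = +1.
v=∞: -345 < 0 and -7590 < 0  ⇒  (a,b)_∞ = -1.
v=7: a=7^2·(≡3), b=7^2·(≡3) mod 7; (3|7)=-1, (3|7)=-1; (−1)^{2·2·3}·(-1)^2·(-1)^2 = +1.
v=5: a=5^9·(≡1), b=5^15·(≡2) mod 5; (1|5)=+1, (2|5)=-1; (−1)^{9·15·2}·(+1)^15·(-1)^9 = -1.
v=3: a=3^-3·(≡2), b=3^-3·(≡2) mod 3; (2|3)=-1, (2|3)=-1; (−1)^{-3·-3·1}·(-1)^-3·(-1)^-3 = -1.
v=11: a=11^2·(≡10), b=11^3·(≡3) mod 11; (10|11)=-1, (3|11)=+1; (−1)^{2·3·5}·(-1)^3·(+1)^2 = -1.
v=31: a=31^-2·(≡29), b=31^-2·(≡9) mod 31; (29|31)=-1, (9|31)=+1; (−1)^{-2·-2·15}·(-1)^-2·(+1)^-2 = +1.
|Ram(-345, -7590)| = 4, even; anisotropic at {3, 5, 11, ∞}.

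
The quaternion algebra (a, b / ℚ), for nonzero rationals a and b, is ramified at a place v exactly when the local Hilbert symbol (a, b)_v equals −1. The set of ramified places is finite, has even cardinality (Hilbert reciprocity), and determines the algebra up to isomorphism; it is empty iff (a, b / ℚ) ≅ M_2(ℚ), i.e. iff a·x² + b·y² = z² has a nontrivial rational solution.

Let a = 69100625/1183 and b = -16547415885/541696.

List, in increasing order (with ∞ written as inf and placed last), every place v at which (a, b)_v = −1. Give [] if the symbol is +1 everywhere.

[2, 5, 11, 13]

Mod squares: a ≡ 1463, b ≡ -85085. Check v ∈ {∞, 2, 3, 5, 7, 11, 13, 17, 19, 23}.
v=19: a=19^1·(≡17), b=19^0·(≡11) mod 19; (17|19)=+1, (11|19)=+1; (−1)^{1·0·9}·(+1)^0·(+1)^1 = +1.
v=23: a=23^2·(≡10), b=23^-2·(≡20) mod 23; (10|23)=-1, (20|23)=-1; (−1)^{2·-2·11}·(-1)^-2·(-1)^2 = +1.
v=∞: 1463 > 0 and -85085 < 0  ⇒  (a,b)_∞ = +1.
v=2: v_2(a)=0, v_2(b)=-10; units ≡ 7, 3 (mod 8); ε·ε+αω+βω = 1·1+0·1+-10·0 ≡ 1  ⇒  (a,b)_2 = -1.
v=17: a=17^0·(≡13), b=17^1·(≡14) mod 17; (13|17)=+1, (14|17)=-1; (−1)^{0·1·8}·(+1)^1·(-1)^0 = +1.
v=5: a=5^4·(≡2), b=5^1·(≡3) mod 5; (2|5)=-1, (3|5)=-1; (−1)^{4·1·2}·(-1)^1·(-1)^4 = -1.
v=7: a=7^-1·(≡6), b=7^5·(≡2) mod 7; (6|7)=-1, (2|7)=+1; (−1)^{-1·5·3}·(-1)^5·(+1)^-1 = +1.
v=3: a=3^0·(≡2), b=3^4·(≡1) mod 3; (2|3)=-1, (1|3)=+1; (−1)^{0·4·1}·(-1)^4·(+1)^0 = +1.
v=13: a=13^-2·(≡5), b=13^1·(≡6) mod 13; (5|13)=-1, (6|13)=-1; (−1)^{-2·1·6}·(-1)^1·(-1)^-2 = -1.
v=11: a=11^1·(≡1), b=11^1·(≡9) mod 11; (1|11)=+1, (9|11)=+1; (−1)^{1·1·5}·(+1)^1·(+1)^1 = -1.
Ram(1463, -85085) = {2, 5, 11, 13}; no ℚ_2-point on the conic.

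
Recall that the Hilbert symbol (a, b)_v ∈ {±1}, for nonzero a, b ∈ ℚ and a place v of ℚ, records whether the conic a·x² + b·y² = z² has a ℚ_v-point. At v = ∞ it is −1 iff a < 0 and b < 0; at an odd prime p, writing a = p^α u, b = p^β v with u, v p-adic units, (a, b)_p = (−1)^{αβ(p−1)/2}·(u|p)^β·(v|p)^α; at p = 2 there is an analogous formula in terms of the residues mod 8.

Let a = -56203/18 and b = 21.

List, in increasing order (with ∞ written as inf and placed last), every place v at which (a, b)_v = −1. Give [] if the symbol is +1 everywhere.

Mod squares: a ≡ -2294, b ≡ 21. Check v ∈ {∞, 2, 3, 7, 31, 37}.
v=31: a=31^1·(≡25), b=31^0·(≡21) mod 31; (25|31)=+1, (21|31)=-1; (−1)^{1·0·15}·(+1)^0·(-1)^1 = -1.
v=2: v_2(a)=-1, v_2(b)=0; units ≡ 5, 5 (mod 8); ε·ε+αω+βω = 0·0+-1·1+0·1 ≡ 1  ⇒  (a,b)_2 = -1.
v=∞: -2294 < 0 and 21 > 0  ⇒  (a,b)_∞ = +1.
v=7: a=7^2·(≡2), b=7^1·(≡3) mod 7; (2|7)=+1, (3|7)=-1; (−1)^{2·1·3}·(+1)^1·(-1)^2 = +1.
v=3: a=3^-2·(≡1), b=3^1·(≡1) mod 3; (1|3)=+1, (1|3)=+1; (−1)^{-2·1·1}·(+1)^1·(+1)^-2 = +1.
v=37: a=37^1·(≡4), b=37^0·(≡21) mod 37; (4|37)=+1, (21|37)=+1; (−1)^{1·0·18}·(+1)^0·(+1)^1 = +1.
Ram(-2294, 21) = {2, 31}; no ℚ_2-point on the conic.

[2, 31]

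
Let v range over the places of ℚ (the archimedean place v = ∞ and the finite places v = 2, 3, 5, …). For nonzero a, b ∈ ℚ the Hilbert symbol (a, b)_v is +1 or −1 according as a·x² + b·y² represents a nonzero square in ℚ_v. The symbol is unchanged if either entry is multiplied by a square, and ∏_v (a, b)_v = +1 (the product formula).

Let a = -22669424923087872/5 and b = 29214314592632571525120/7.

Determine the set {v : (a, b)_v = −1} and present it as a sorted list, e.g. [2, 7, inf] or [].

[7, 37]

(a, b) ≡ (-6665, 80290) mod (ℚ^×)²; places V = {2, 3, 5, 7, 31, 37, 43, ∞}.
(a,b)_43: α=3, u≡6; β=4, v≡35 (mod 43); (6|43)=+1, (35|43)=+1; sign (−1)^0·+1^4·+1^3 = +1.
(a,b)_3: α=8, u≡1; β=12, v≡1 (mod 3); (1|3)=+1, (1|3)=+1; sign (−1)^0·+1^12·+1^8 = +1.
(a,b)_31: α=1, u≡5; β=1, v≡21 (mod 31); (5|31)=+1, (21|31)=-1; sign (−1)^1·+1^1·-1^1 = +1.
(a,b)_37: α=2, u≡23; β=3, v≡19 (mod 37); (23|37)=-1, (19|37)=-1; sign (−1)^0·-1^3·-1^2 = -1.
(a,b)_∞: sgn(-6665)=−, sgn(80290)=+, so +1.
(a,b)_2: α=10, β=11; u≡7, v≡1 (mod 8); ε(u)ε(v)=1·0, αω(v)=10·0, βω(u)=11·0; sum ≡ 0  ⇒  +1.
(a,b)_7: α=0, u≡3; β=-1, v≡4 (mod 7); (3|7)=-1, (4|7)=+1; sign (−1)^0·-1^-1·+1^0 = -1.
(a,b)_5: α=-1, u≡3; β=1, v≡2 (mod 5); (3|5)=-1, (2|5)=-1; sign (−1)^0·-1^1·-1^-1 = +1.
Ram(-6665, 80290) = {7, 37}; no ℚ_7-point on the conic.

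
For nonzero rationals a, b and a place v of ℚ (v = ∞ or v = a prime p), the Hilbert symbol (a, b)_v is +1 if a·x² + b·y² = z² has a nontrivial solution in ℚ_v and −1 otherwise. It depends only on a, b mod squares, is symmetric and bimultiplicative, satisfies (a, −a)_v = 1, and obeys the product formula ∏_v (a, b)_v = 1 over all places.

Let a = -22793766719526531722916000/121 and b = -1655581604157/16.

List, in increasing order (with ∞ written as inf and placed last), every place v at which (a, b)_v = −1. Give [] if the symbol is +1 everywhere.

(a, b) ≡ (-4810, -795093) mod (ℚ^×)²; places V = {2, 3, 5, 11, 13, 19, 29, 37, ∞}.
(a,b)_37: α=5, u≡22; β=3, v≡2 (mod 37); (22|37)=-1, (2|37)=-1; sign (−1)^0·-1^3·-1^5 = +1.
(a,b)_19: α=2, u≡16; β=1, v≡3 (mod 19); (16|19)=+1, (3|19)=-1; sign (−1)^0·+1^1·-1^2 = +1.
(a,b)_2: α=5, β=-4; u≡3, v≡3 (mod 8); ε(u)ε(v)=1·1, αω(v)=5·1, βω(u)=-4·1; sum ≡ 0  ⇒  +1.
(a,b)_5: α=3, u≡2; β=0, v≡3 (mod 5); (2|5)=-1, (3|5)=-1; sign (−1)^0·-1^0·-1^3 = -1.
(a,b)_∞: sgn(-4810)=−, sgn(-795093)=−, so -1.
(a,b)_3: α=6, u≡2; β=3, v≡1 (mod 3); (2|3)=-1, (1|3)=+1; sign (−1)^0·-1^3·+1^6 = -1.
(a,b)_11: α=-2, u≡10; β=0, v≡5 (mod 11); (10|11)=-1, (5|11)=+1; sign (−1)^0·-1^0·+1^-2 = +1.
(a,b)_13: α=5, u≡6; β=3, v≡9 (mod 13); (6|13)=-1, (9|13)=+1; sign (−1)^0·-1^3·+1^5 = -1.
(a,b)_29: α=2, u≡23; β=1, v≡14 (mod 29); (23|29)=+1, (14|29)=-1; sign (−1)^0·+1^1·-1^2 = +1.
Ram(-4810, -795093) = {3, 5, 13, ∞}; no ℚ_3-point on the conic.

[3, 5, 13, inf]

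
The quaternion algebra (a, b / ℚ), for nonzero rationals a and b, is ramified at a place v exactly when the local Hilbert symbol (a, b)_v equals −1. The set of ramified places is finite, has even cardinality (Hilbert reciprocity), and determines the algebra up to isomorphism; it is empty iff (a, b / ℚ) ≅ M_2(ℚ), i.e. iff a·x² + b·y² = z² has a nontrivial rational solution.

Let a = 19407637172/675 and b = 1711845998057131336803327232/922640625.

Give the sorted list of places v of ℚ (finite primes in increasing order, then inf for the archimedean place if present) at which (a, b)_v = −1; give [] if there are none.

(a, b) ≡ (309111, 5797) mod (ℚ^×)²; places V = {2, 3, 5, 7, 11, 17, 19, 29, 31, ∞}.
(a,b)_2: α=2, β=8; u≡7, v≡5 (mod 8); ε(u)ε(v)=1·0, αω(v)=2·1, βω(u)=8·0; sum ≡ 0  ⇒  +1.
(a,b)_29: α=1, u≡20; β=2, v≡8 (mod 29); (20|29)=+1, (8|29)=-1; sign (−1)^0·+1^2·-1^1 = -1.
(a,b)_7: α=2, u≡6; β=6, v≡1 (mod 7); (6|7)=-1, (1|7)=+1; sign (−1)^0·-1^6·+1^2 = +1.
(a,b)_31: α=2, u≡10; β=5, v≡28 (mod 31); (10|31)=+1, (28|31)=+1; sign (−1)^0·+1^5·+1^2 = +1.
(a,b)_19: α=1, u≡11; β=2, v≡15 (mod 19); (11|19)=+1, (15|19)=-1; sign (−1)^0·+1^2·-1^1 = -1.
(a,b)_11: α=1, u≡10; β=3, v≡8 (mod 11); (10|11)=-1, (8|11)=-1; sign (−1)^1·-1^3·-1^1 = -1.
(a,b)_∞: sgn(309111)=+, sgn(5797)=+, so +1.
(a,b)_3: α=-3, u≡2; β=-10, v≡1 (mod 3); (2|3)=-1, (1|3)=+1; sign (−1)^0·-1^-10·+1^-3 = +1.
(a,b)_5: α=-2, u≡1; β=-6, v≡3 (mod 5); (1|5)=+1, (3|5)=-1; sign (−1)^0·+1^-6·-1^-2 = +1.
(a,b)_17: α=1, u≡14; β=3, v≡9 (mod 17); (14|17)=-1, (9|17)=+1; sign (−1)^0·-1^3·+1^1 = -1.
|Ram(309111, 5797)| = 4, even; anisotropic at {11, 17, 19, 29}.

[11, 17, 19, 29]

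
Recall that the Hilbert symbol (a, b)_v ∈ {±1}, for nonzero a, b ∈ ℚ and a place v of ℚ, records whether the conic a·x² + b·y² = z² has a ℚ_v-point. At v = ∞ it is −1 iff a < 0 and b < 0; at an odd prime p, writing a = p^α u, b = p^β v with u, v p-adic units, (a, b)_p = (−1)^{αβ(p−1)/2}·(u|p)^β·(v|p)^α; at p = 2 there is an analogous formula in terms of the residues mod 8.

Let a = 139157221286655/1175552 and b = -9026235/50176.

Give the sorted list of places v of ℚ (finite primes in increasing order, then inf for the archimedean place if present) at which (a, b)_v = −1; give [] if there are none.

[3, 7, 23, 41]

Mod squares: a ≡ 415763985, b ≡ -111435. Check v ∈ {∞, 2, 3, 5, 7, 11, 13, 17, 19, 23, 41}.
v=3: a=3^9·(≡1), b=3^5·(≡1) mod 3; (1|3)=+1, (1|3)=+1; (−1)^{9·5·1}·(+1)^5·(+1)^9 = -1.
v=41: a=41^-1·(≡29), b=41^0·(≡26) mod 41; (29|41)=-1, (26|41)=-1; (−1)^{-1·0·20}·(-1)^0·(-1)^-1 = -1.
v=5: a=5^1·(≡3), b=5^1·(≡3) mod 5; (3|5)=-1, (3|5)=-1; (−1)^{1·1·2}·(-1)^1·(-1)^1 = +1.
v=7: a=7^-1·(≡2), b=7^-2·(≡3) mod 7; (2|7)=+1, (3|7)=-1; (−1)^{-1·-2·3}·(+1)^-2·(-1)^-1 = -1.
v=11: a=11^4·(≡7), b=11^0·(≡7) mod 11; (7|11)=-1, (7|11)=-1; (−1)^{4·0·5}·(-1)^0·(-1)^4 = +1.
v=∞: 415763985 > 0 and -111435 < 0  ⇒  (a,b)_∞ = +1.
v=13: a=13^1·(≡12), b=13^0·(≡9) mod 13; (12|13)=+1, (9|13)=+1; (−1)^{1·0·6}·(+1)^0·(+1)^1 = +1.
v=17: a=17^1·(≡12), b=17^1·(≡12) mod 17; (12|17)=-1, (12|17)=-1; (−1)^{1·1·8}·(-1)^1·(-1)^1 = +1.
v=19: a=19^1·(≡13), b=19^1·(≡9) mod 19; (13|19)=-1, (9|19)=+1; (−1)^{1·1·9}·(-1)^1·(+1)^1 = +1.
v=2: v_2(a)=-12, v_2(b)=-10; units ≡ 1, 5 (mod 8); ε·ε+αω+βω = 0·0+-12·1+-10·0 ≡ 0  ⇒  (a,b)_2 = +1.
v=23: a=23^1·(≡16), b=23^1·(≡18) mod 23; (16|23)=+1, (18|23)=+1; (−1)^{1·1·11}·(+1)^1·(+1)^1 = -1.
Ram(415763985, -111435) = {3, 7, 23, 41}; no ℚ_3-point on the conic.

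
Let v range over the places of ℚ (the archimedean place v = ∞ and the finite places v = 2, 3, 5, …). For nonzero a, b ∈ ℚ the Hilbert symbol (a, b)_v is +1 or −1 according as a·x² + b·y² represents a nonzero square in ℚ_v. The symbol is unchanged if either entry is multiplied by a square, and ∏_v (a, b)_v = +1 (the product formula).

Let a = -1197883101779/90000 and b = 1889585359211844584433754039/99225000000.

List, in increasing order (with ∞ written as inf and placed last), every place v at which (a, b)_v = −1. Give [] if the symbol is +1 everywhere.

Mod squares: a ≡ -10619, b ≡ 1591. Check v ∈ {∞, 2, 3, 5, 7, 11, 13, 19, 37, 41, 43}.
v=∞: -10619 < 0 and 1591 > 0  ⇒  (a,b)_∞ = +1.
v=43: a=43^2·(≡27), b=43^5·(≡32) mod 43; (27|43)=-1, (32|43)=-1; (−1)^{2·5·21}·(-1)^5·(-1)^2 = -1.
v=3: a=3^-2·(≡1), b=3^-4·(≡1) mod 3; (1|3)=+1, (1|3)=+1; (−1)^{-2·-4·1}·(+1)^-4·(+1)^-2 = +1.
v=37: a=37^1·(≡30), b=37^3·(≡23) mod 37; (30|37)=+1, (23|37)=-1; (−1)^{1·3·18}·(+1)^3·(-1)^1 = -1.
v=41: a=41^1·(≡6), b=41^2·(≡9) mod 41; (6|41)=-1, (9|41)=+1; (−1)^{1·2·20}·(-1)^2·(+1)^1 = +1.
v=2: v_2(a)=-4, v_2(b)=-6; units ≡ 5, 7 (mod 8); ε·ε+αω+βω = 0·1+-4·0+-6·1 ≡ 0  ⇒  (a,b)_2 = +1.
v=5: a=5^-4·(≡4), b=5^-8·(≡4) mod 5; (4|5)=+1, (4|5)=+1; (−1)^{-4·-8·2}·(+1)^-8·(+1)^-4 = +1.
v=19: a=19^2·(≡8), b=19^2·(≡8) mod 19; (8|19)=-1, (8|19)=-1; (−1)^{2·2·9}·(-1)^2·(-1)^2 = +1.
v=7: a=7^1·(≡1), b=7^-2·(≡1) mod 7; (1|7)=+1, (1|7)=+1; (−1)^{1·-2·3}·(+1)^-2·(+1)^1 = +1.
v=13: a=13^2·(≡8), b=13^4·(≡8) mod 13; (8|13)=-1, (8|13)=-1; (−1)^{2·4·6}·(-1)^4·(-1)^2 = +1.
v=11: a=11^0·(≡6), b=11^4·(≡8) mod 11; (6|11)=-1, (8|11)=-1; (−1)^{0·4·5}·(-1)^4·(-1)^0 = +1.
|Ram(-10619, 1591)| = 2, even; anisotropic at {37, 43}.

[37, 43]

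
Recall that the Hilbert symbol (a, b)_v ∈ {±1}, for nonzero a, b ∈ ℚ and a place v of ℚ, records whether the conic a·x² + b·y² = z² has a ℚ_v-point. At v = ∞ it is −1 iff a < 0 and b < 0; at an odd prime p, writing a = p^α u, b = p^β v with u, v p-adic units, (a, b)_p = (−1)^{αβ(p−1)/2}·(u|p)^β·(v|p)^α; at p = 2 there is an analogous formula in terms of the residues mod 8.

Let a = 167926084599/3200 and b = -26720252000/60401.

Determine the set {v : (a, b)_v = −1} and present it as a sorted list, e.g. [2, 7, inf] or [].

[2, 3, 5, 11, 19, 37]

Mod squares: a ≡ 239982, b ≡ -98230. Check v ∈ {∞, 2, 3, 5, 7, 11, 13, 17, 19, 23, 29, 37, 47}.
v=29: a=29^0·(≡1), b=29^2·(≡1) mod 29; (1|29)=+1, (1|29)=+1; (−1)^{0·2·14}·(+1)^2·(+1)^0 = +1.
v=23: a=23^1·(≡20), b=23^0·(≡8) mod 23; (20|23)=-1, (8|23)=+1; (−1)^{1·0·11}·(-1)^0·(+1)^1 = +1.
v=37: a=37^1·(≡26), b=37^0·(≡24) mod 37; (26|37)=+1, (24|37)=-1; (−1)^{1·0·18}·(+1)^0·(-1)^1 = -1.
v=5: a=5^-2·(≡3), b=5^3·(≡4) mod 5; (3|5)=-1, (4|5)=+1; (−1)^{-2·3·2}·(-1)^3·(+1)^-2 = -1.
v=17: a=17^0·(≡6), b=17^-2·(≡2) mod 17; (6|17)=-1, (2|17)=+1; (−1)^{0·-2·8}·(-1)^-2·(+1)^0 = +1.
v=∞: 239982 > 0 and -98230 < 0  ⇒  (a,b)_∞ = +1.
v=2: v_2(a)=-7, v_2(b)=5; units ≡ 7, 5 (mod 8); ε·ε+αω+βω = 1·0+-7·1+5·0 ≡ 1  ⇒  (a,b)_2 = -1.
v=47: a=47^1·(≡5), b=47^1·(≡7) mod 47; (5|47)=-1, (7|47)=+1; (−1)^{1·1·23}·(-1)^1·(+1)^1 = +1.
v=3: a=3^1·(≡2), b=3^0·(≡2) mod 3; (2|3)=-1, (2|3)=-1; (−1)^{1·0·1}·(-1)^0·(-1)^1 = -1.
v=13: a=13^4·(≡5), b=13^2·(≡5) mod 13; (5|13)=-1, (5|13)=-1; (−1)^{4·2·6}·(-1)^2·(-1)^4 = +1.
v=19: a=19^0·(≡14), b=19^-1·(≡17) mod 19; (14|19)=-1, (17|19)=+1; (−1)^{0·-1·9}·(-1)^-1·(+1)^0 = -1.
v=7: a=7^2·(≡4), b=7^0·(≡4) mod 7; (4|7)=+1, (4|7)=+1; (−1)^{2·0·3}·(+1)^0·(+1)^2 = +1.
v=11: a=11^0·(≡2), b=11^-1·(≡10) mod 11; (2|11)=-1, (10|11)=-1; (−1)^{0·-1·5}·(-1)^-1·(-1)^0 = -1.
|Ram(239982, -98230)| = 6, even; anisotropic at {2, 3, 5, 11, 19, 37}.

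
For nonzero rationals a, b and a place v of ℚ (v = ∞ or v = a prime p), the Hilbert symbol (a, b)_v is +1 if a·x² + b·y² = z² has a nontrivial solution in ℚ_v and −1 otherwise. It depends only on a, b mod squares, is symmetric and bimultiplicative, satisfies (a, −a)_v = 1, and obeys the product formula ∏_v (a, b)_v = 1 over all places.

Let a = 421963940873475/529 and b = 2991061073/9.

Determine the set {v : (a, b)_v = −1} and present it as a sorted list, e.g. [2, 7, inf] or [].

[3, 7]

(a, b) ≡ (51051, 29393) mod (ℚ^×)²; places V = {2, 3, 5, 7, 11, 13, 17, 19, 23, 29, ∞}.
(a,b)_5: α=2, u≡1; β=0, v≡2 (mod 5); (1|5)=+1, (2|5)=-1; sign (−1)^0·+1^0·-1^2 = +1.
(a,b)_3: α=3, u≡1; β=-2, v≡2 (mod 3); (1|3)=+1, (2|3)=-1; sign (−1)^0·+1^-2·-1^3 = -1.
(a,b)_7: α=1, u≡5; β=1, v≡6 (mod 7); (5|7)=-1, (6|7)=-1; sign (−1)^1·-1^1·-1^1 = -1.
(a,b)_11: α=3, u≡6; β=2, v≡3 (mod 11); (6|11)=-1, (3|11)=+1; sign (−1)^0·-1^2·+1^3 = +1.
(a,b)_29: α=2, u≡10; β=2, v≡25 (mod 29); (10|29)=-1, (25|29)=+1; sign (−1)^0·-1^2·+1^2 = +1.
(a,b)_23: α=-2, u≡17; β=0, v≡22 (mod 23); (17|23)=-1, (22|23)=-1; sign (−1)^0·-1^0·-1^-2 = +1.
(a,b)_19: α=2, u≡6; β=1, v≡10 (mod 19); (6|19)=+1, (10|19)=-1; sign (−1)^0·+1^1·-1^2 = +1.
(a,b)_2: α=0, β=0; u≡3, v≡1 (mod 8); ε(u)ε(v)=1·0, αω(v)=0·0, βω(u)=0·1; sum ≡ 0  ⇒  +1.
(a,b)_13: α=1, u≡4; β=1, v≡9 (mod 13); (4|13)=+1, (9|13)=+1; sign (−1)^0·+1^1·+1^1 = +1.
(a,b)_17: α=1, u≡14; β=1, v≡10 (mod 17); (14|17)=-1, (10|17)=-1; sign (−1)^0·-1^1·-1^1 = +1.
(a,b)_∞: sgn(51051)=+, sgn(29393)=+, so +1.
(51051, 29393 / ℚ) ramifies at {3, 7}: a division algebra.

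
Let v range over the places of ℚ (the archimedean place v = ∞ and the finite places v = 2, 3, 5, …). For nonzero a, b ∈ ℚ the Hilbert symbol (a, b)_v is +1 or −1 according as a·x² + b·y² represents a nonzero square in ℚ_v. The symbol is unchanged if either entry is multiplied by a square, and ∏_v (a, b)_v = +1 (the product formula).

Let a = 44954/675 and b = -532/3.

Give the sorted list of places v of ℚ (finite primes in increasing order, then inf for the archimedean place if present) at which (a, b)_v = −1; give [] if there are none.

[3, 19]

(a, b) ≡ (798, -399) mod (ℚ^×)²; places V = {2, 3, 5, 7, 13, 19, ∞}.
(a,b)_7: α=1, u≡1; β=1, v≡5 (mod 7); (1|7)=+1, (5|7)=-1; sign (−1)^1·+1^1·-1^1 = +1.
(a,b)_3: α=-3, u≡2; β=-1, v≡2 (mod 3); (2|3)=-1, (2|3)=-1; sign (−1)^1·-1^-1·-1^-3 = -1.
(a,b)_13: α=2, u≡7; β=0, v≡9 (mod 13); (7|13)=-1, (9|13)=+1; sign (−1)^0·-1^0·+1^2 = +1.
(a,b)_2: α=1, β=2; u≡7, v≡1 (mod 8); ε(u)ε(v)=1·0, αω(v)=1·0, βω(u)=2·0; sum ≡ 0  ⇒  +1.
(a,b)_∞: sgn(798)=+, sgn(-399)=−, so +1.
(a,b)_19: α=1, u≡1; β=1, v≡16 (mod 19); (1|19)=+1, (16|19)=+1; sign (−1)^1·+1^1·+1^1 = -1.
(a,b)_5: α=-2, u≡2; β=0, v≡1 (mod 5); (2|5)=-1, (1|5)=+1; sign (−1)^0·-1^0·+1^-2 = +1.
|Ram(798, -399)| = 2, even; anisotropic at {3, 19}.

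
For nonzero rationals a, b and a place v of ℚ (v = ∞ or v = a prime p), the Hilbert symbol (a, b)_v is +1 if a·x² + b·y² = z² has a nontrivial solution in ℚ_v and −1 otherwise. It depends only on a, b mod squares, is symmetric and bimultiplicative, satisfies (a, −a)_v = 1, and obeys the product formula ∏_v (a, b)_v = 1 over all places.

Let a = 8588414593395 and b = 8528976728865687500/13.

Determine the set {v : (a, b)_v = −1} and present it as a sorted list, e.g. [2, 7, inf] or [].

[2, 5, 7, 17, 19, 31]

Mod squares: a ≡ 267995, b ≡ 253487. Check v ∈ {∞, 2, 3, 5, 7, 13, 17, 19, 31, 37}.
v=19: a=19^1·(≡7), b=19^2·(≡12) mod 19; (7|19)=+1, (12|19)=-1; (−1)^{1·2·9}·(+1)^2·(-1)^1 = -1.
v=31: a=31^1·(≡13), b=31^1·(≡22) mod 31; (13|31)=-1, (22|31)=-1; (−1)^{1·1·15}·(-1)^1·(-1)^1 = -1.
v=5: a=5^1·(≡4), b=5^6·(≡3) mod 5; (4|5)=+1, (3|5)=-1; (−1)^{1·6·2}·(+1)^6·(-1)^1 = -1.
v=17: a=17^2·(≡3), b=17^3·(≡13) mod 17; (3|17)=-1, (13|17)=+1; (−1)^{2·3·8}·(-1)^3·(+1)^2 = -1.
v=3: a=3^4·(≡2), b=3^0·(≡2) mod 3; (2|3)=-1, (2|3)=-1; (−1)^{4·0·1}·(-1)^0·(-1)^4 = +1.
v=7: a=7^1·(≡1), b=7^2·(≡6) mod 7; (1|7)=+1, (6|7)=-1; (−1)^{1·2·3}·(+1)^2·(-1)^1 = -1.
v=2: v_2(a)=0, v_2(b)=2; units ≡ 3, 7 (mod 8); ε·ε+αω+βω = 1·1+0·0+2·1 ≡ 1  ⇒  (a,b)_2 = -1.
v=13: a=13^1·(≡9), b=13^-1·(≡3) mod 13; (9|13)=+1, (3|13)=+1; (−1)^{1·-1·6}·(+1)^-1·(+1)^1 = +1.
v=37: a=37^2·(≡26), b=37^3·(≡32) mod 37; (26|37)=+1, (32|37)=-1; (−1)^{2·3·18}·(+1)^3·(-1)^2 = +1.
v=∞: 267995 > 0 and 253487 > 0  ⇒  (a,b)_∞ = +1.
Ram(267995, 253487) = {2, 5, 7, 17, 19, 31}; no ℚ_2-point on the conic.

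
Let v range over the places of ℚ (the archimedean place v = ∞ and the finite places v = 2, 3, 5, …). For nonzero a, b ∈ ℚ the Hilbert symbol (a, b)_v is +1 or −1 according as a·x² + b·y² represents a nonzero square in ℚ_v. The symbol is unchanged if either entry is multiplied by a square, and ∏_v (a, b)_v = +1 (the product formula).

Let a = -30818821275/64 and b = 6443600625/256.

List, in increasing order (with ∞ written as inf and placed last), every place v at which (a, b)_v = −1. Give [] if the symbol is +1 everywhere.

[3, 7, 11, 31]

(a, b) ≡ (-187891, 127281) mod (ℚ^×)²; places V = {2, 3, 5, 7, 11, 19, 29, 31, ∞}.
(a,b)_19: α=1, u≡8; β=1, v≡11 (mod 19); (8|19)=-1, (11|19)=+1; sign (−1)^1·-1^1·+1^1 = +1.
(a,b)_∞: sgn(-187891)=−, sgn(127281)=+, so +1.
(a,b)_31: α=1, u≡30; β=0, v≡22 (mod 31); (30|31)=-1, (22|31)=-1; sign (−1)^0·-1^0·-1^1 = -1.
(a,b)_5: α=2, u≡1; β=4, v≡1 (mod 5); (1|5)=+1, (1|5)=+1; sign (−1)^0·+1^4·+1^2 = +1.
(a,b)_11: α=1, u≡7; β=1, v≡10 (mod 11); (7|11)=-1, (10|11)=-1; sign (−1)^1·-1^1·-1^1 = -1.
(a,b)_3: α=8, u≡2; β=5, v≡1 (mod 3); (2|3)=-1, (1|3)=+1; sign (−1)^0·-1^5·+1^8 = -1.
(a,b)_29: α=1, u≡27; β=1, v≡18 (mod 29); (27|29)=-1, (18|29)=-1; sign (−1)^0·-1^1·-1^1 = +1.
(a,b)_7: α=0, u≡3; β=1, v≡1 (mod 7); (3|7)=-1, (1|7)=+1; sign (−1)^0·-1^1·+1^0 = -1.
(a,b)_2: α=-6, β=-8; u≡5, v≡1 (mod 8); ε(u)ε(v)=0·0, αω(v)=-6·0, βω(u)=-8·1; sum ≡ 0  ⇒  +1.
(-187891, 127281 / ℚ) ramifies at {3, 7, 11, 31}: a division algebra.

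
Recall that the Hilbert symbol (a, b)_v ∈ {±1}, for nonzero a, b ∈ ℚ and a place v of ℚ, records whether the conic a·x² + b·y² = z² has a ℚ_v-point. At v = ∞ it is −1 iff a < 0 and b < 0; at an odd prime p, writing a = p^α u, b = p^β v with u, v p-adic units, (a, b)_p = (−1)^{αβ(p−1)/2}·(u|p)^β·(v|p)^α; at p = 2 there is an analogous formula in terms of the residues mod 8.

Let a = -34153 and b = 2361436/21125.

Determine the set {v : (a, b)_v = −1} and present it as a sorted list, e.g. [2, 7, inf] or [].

[2, 5, 7, 41]

Mod squares: a ≡ -697, b ≡ 24395. Check v ∈ {∞, 2, 5, 7, 11, 13, 17, 41}.
v=13: a=13^0·(≡11), b=13^-2·(≡8) mod 13; (11|13)=-1, (8|13)=-1; (−1)^{0·-2·6}·(-1)^-2·(-1)^0 = +1.
v=41: a=41^1·(≡28), b=41^1·(≡36) mod 41; (28|41)=-1, (36|41)=+1; (−1)^{1·1·20}·(-1)^1·(+1)^1 = -1.
v=7: a=7^2·(≡3), b=7^1·(≡3) mod 7; (3|7)=-1, (3|7)=-1; (−1)^{2·1·3}·(-1)^1·(-1)^2 = -1.
v=17: a=17^1·(≡14), b=17^1·(≡14) mod 17; (14|17)=-1, (14|17)=-1; (−1)^{1·1·8}·(-1)^1·(-1)^1 = +1.
v=2: v_2(a)=0, v_2(b)=2; units ≡ 7, 3 (mod 8); ε·ε+αω+βω = 1·1+0·1+2·0 ≡ 1  ⇒  (a,b)_2 = -1.
v=5: a=5^0·(≡2), b=5^-3·(≡4) mod 5; (2|5)=-1, (4|5)=+1; (−1)^{0·-3·2}·(-1)^-3·(+1)^0 = -1.
v=∞: -697 < 0 and 24395 > 0  ⇒  (a,b)_∞ = +1.
v=11: a=11^0·(≡2), b=11^2·(≡7) mod 11; (2|11)=-1, (7|11)=-1; (−1)^{0·2·5}·(-1)^2·(-1)^0 = +1.
|Ram(-697, 24395)| = 4, even; anisotropic at {2, 5, 7, 41}.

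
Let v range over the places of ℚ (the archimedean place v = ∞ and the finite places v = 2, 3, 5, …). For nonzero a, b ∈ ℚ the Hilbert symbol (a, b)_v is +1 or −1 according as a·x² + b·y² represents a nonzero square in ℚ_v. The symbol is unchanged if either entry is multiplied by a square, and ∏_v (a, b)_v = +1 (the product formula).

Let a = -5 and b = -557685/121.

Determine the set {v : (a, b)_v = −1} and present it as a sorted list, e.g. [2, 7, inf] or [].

Mod squares: a ≡ -5, b ≡ -85. Check v ∈ {∞, 2, 3, 5, 11, 17}.
v=17: a=17^0·(≡12), b=17^1·(≡11) mod 17; (12|17)=-1, (11|17)=-1; (−1)^{0·1·8}·(-1)^1·(-1)^0 = -1.
v=3: a=3^0·(≡1), b=3^8·(≡2) mod 3; (1|3)=+1, (2|3)=-1; (−1)^{0·8·1}·(+1)^8·(-1)^0 = +1.
v=11: a=11^0·(≡6), b=11^-2·(≡4) mod 11; (6|11)=-1, (4|11)=+1; (−1)^{0·-2·5}·(-1)^-2·(+1)^0 = +1.
v=2: v_2(a)=0, v_2(b)=0; units ≡ 3, 3 (mod 8); ε·ε+αω+βω = 1·1+0·1+0·1 ≡ 1  ⇒  (a,b)_2 = -1.
v=5: a=5^1·(≡4), b=5^1·(≡3) mod 5; (4|5)=+1, (3|5)=-1; (−1)^{1·1·2}·(+1)^1·(-1)^1 = -1.
v=∞: -5 < 0 and -85 < 0  ⇒  (a,b)_∞ = -1.
Ram(-5, -85) = {2, 5, 17, ∞}; no ℚ_2-point on the conic.

[2, 5, 17, inf]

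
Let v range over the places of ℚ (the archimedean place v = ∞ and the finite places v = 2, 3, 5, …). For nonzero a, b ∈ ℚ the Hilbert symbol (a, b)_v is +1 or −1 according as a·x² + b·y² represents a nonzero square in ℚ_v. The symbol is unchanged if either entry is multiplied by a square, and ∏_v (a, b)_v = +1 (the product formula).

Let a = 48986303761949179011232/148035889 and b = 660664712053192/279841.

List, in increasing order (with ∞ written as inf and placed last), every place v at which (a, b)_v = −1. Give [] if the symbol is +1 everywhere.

(a, b) ≡ (24682, 659362) mod (ℚ^×)²; places V = {2, 7, 11, 17, 19, 23, 41, 43, ∞}.
(a,b)_19: α=2, u≡16; β=2, v≡1 (mod 19); (16|19)=+1, (1|19)=+1; sign (−1)^0·+1^2·+1^2 = +1.
(a,b)_17: α=6, u≡1; β=3, v≡8 (mod 17); (1|17)=+1, (8|17)=+1; sign (−1)^0·+1^3·+1^6 = +1.
(a,b)_23: α=-6, u≡16; β=-4, v≡20 (mod 23); (16|23)=+1, (20|23)=-1; sign (−1)^0·+1^-4·-1^-6 = +1.
(a,b)_∞: sgn(24682)=+, sgn(659362)=+, so +1.
(a,b)_2: α=5, β=3; u≡5, v≡1 (mod 8); ε(u)ε(v)=0·0, αω(v)=5·0, βω(u)=3·1; sum ≡ 1  ⇒  -1.
(a,b)_11: α=2, u≡4; β=1, v≡4 (mod 11); (4|11)=+1, (4|11)=+1; sign (−1)^0·+1^1·+1^2 = +1.
(a,b)_41: α=1, u≡38; β=1, v≡23 (mod 41); (38|41)=-1, (23|41)=+1; sign (−1)^0·-1^1·+1^1 = -1.
(a,b)_43: α=1, u≡6; β=1, v≡32 (mod 43); (6|43)=+1, (32|43)=-1; sign (−1)^1·+1^1·-1^1 = +1.
(a,b)_7: α=7, u≡3; β=4, v≡1 (mod 7); (3|7)=-1, (1|7)=+1; sign (−1)^0·-1^4·+1^7 = +1.
|Ram(24682, 659362)| = 2, even; anisotropic at {2, 41}.

[2, 41]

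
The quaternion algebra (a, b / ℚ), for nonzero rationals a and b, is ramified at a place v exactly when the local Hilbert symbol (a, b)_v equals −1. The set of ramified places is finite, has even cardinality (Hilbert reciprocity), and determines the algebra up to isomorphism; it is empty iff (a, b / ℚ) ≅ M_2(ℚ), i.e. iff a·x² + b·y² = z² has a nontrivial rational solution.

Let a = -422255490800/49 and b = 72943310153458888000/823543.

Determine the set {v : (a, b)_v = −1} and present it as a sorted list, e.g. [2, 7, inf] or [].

(a, b) ≡ (-143, 7315) mod (ℚ^×)²; places V = {2, 5, 7, 11, 13, 17, 19, ∞}.
(a,b)_17: α=0, u≡3; β=2, v≡10 (mod 17); (3|17)=-1, (10|17)=-1; sign (−1)^0·-1^2·-1^0 = +1.
(a,b)_19: α=2, u≡11; β=3, v≡16 (mod 19); (11|19)=+1, (16|19)=+1; sign (−1)^0·+1^3·+1^2 = +1.
(a,b)_∞: sgn(-143)=−, sgn(7315)=+, so +1.
(a,b)_11: α=3, u≡4; β=5, v≡1 (mod 11); (4|11)=+1, (1|11)=+1; sign (−1)^1·+1^5·+1^3 = -1.
(a,b)_13: α=3, u≡2; β=4, v≡10 (mod 13); (2|13)=-1, (10|13)=+1; sign (−1)^0·-1^4·+1^3 = +1.
(a,b)_5: α=2, u≡2; β=3, v≡3 (mod 5); (2|5)=-1, (3|5)=-1; sign (−1)^0·-1^3·-1^2 = -1.
(a,b)_7: α=-2, u≡4; β=-7, v≡4 (mod 7); (4|7)=+1, (4|7)=+1; sign (−1)^0·+1^-7·+1^-2 = +1.
(a,b)_2: α=4, β=6; u≡1, v≡3 (mod 8); ε(u)ε(v)=0·1, αω(v)=4·1, βω(u)=6·0; sum ≡ 0  ⇒  +1.
(-143, 7315 / ℚ) ramifies at {5, 11}: a division algebra.

[5, 11]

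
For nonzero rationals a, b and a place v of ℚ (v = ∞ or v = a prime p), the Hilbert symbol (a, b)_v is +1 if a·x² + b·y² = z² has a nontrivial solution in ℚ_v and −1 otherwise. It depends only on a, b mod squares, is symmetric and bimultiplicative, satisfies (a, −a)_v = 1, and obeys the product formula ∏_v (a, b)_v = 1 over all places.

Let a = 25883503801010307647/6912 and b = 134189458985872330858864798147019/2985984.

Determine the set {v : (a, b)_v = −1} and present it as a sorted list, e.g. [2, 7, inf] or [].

(a, b) ≡ (3115221, 4992611) mod (ℚ^×)²; places V = {2, 3, 13, 17, 19, 29, 31, 41, 43, ∞}.
(a,b)_29: α=2, u≡3; β=3, v≡27 (mod 29); (3|29)=-1, (27|29)=-1; sign (−1)^0·-1^3·-1^2 = -1.
(a,b)_19: α=3, u≡12; β=5, v≡14 (mod 19); (12|19)=-1, (14|19)=-1; sign (−1)^1·-1^5·-1^3 = -1.
(a,b)_31: α=1, u≡14; β=2, v≡26 (mod 31); (14|31)=+1, (26|31)=-1; sign (−1)^0·+1^2·-1^1 = -1.
(a,b)_∞: sgn(3115221)=+, sgn(4992611)=+, so +1.
(a,b)_41: α=3, u≡32; β=5, v≡25 (mod 41); (32|41)=+1, (25|41)=+1; sign (−1)^0·+1^5·+1^3 = +1.
(a,b)_17: α=2, u≡5; β=3, v≡16 (mod 17); (5|17)=-1, (16|17)=+1; sign (−1)^0·-1^3·+1^2 = -1.
(a,b)_13: α=2, u≡5; β=3, v≡10 (mod 13); (5|13)=-1, (10|13)=+1; sign (−1)^0·-1^3·+1^2 = -1.
(a,b)_43: α=1, u≡6; β=2, v≡6 (mod 43); (6|43)=+1, (6|43)=+1; sign (−1)^0·+1^2·+1^1 = +1.
(a,b)_3: α=-3, u≡2; β=-6, v≡2 (mod 3); (2|3)=-1, (2|3)=-1; sign (−1)^0·-1^-6·-1^-3 = -1.
(a,b)_2: α=-8, β=-12; u≡5, v≡3 (mod 8); ε(u)ε(v)=0·1, αω(v)=-8·1, βω(u)=-12·1; sum ≡ 0  ⇒  +1.
|Ram(3115221, 4992611)| = 6, even; anisotropic at {3, 13, 17, 19, 29, 31}.

[3, 13, 17, 19, 29, 31]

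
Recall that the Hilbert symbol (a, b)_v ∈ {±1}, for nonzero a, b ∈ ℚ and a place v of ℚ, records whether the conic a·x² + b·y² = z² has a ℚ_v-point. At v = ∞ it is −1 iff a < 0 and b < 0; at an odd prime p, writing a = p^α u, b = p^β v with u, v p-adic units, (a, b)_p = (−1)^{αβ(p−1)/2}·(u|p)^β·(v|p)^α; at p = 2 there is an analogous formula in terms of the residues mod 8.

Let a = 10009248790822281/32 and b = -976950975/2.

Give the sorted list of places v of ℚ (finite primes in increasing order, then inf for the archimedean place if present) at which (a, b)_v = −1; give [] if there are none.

Mod squares: a ≡ 2002, b ≡ -78. Check v ∈ {∞, 2, 3, 5, 7, 11, 13}.
v=5: a=5^0·(≡3), b=5^2·(≡3) mod 5; (3|5)=-1, (3|5)=-1; (−1)^{0·2·2}·(-1)^2·(-1)^0 = +1.
v=7: a=7^3·(≡6), b=7^2·(≡5) mod 7; (6|7)=-1, (5|7)=-1; (−1)^{3·2·3}·(-1)^2·(-1)^3 = -1.
v=2: v_2(a)=-5, v_2(b)=-1; units ≡ 1, 1 (mod 8); ε·ε+αω+βω = 0·0+-5·0+-1·0 ≡ 0  ⇒  (a,b)_2 = +1.
v=11: a=11^3·(≡2), b=11^2·(≡7) mod 11; (2|11)=-1, (7|11)=-1; (−1)^{3·2·5}·(-1)^2·(-1)^3 = -1.
v=3: a=3^10·(≡1), b=3^1·(≡1) mod 3; (1|3)=+1, (1|3)=+1; (−1)^{10·1·1}·(+1)^1·(+1)^10 = +1.
v=13: a=13^5·(≡6), b=13^3·(≡8) mod 13; (6|13)=-1, (8|13)=-1; (−1)^{5·3·6}·(-1)^3·(-1)^5 = +1.
v=∞: 2002 > 0 and -78 < 0  ⇒  (a,b)_∞ = +1.
(2002, -78 / ℚ) ramifies at {7, 11}: a division algebra.

[7, 11]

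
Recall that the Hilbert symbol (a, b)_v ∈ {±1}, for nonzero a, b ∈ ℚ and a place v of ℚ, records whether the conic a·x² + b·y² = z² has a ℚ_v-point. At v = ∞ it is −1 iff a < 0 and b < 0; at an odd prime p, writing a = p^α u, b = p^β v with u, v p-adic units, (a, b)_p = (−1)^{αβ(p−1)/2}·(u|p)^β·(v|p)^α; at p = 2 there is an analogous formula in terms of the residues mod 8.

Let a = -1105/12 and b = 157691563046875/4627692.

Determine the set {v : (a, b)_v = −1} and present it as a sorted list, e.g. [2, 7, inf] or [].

[5, 11, 13, 17]

Mod squares: a ≡ -3315, b ≡ 2145. Check v ∈ {∞, 2, 3, 5, 11, 13, 17, 23}.
v=11: a=11^0·(≡6), b=11^1·(≡6) mod 11; (6|11)=-1, (6|11)=-1; (−1)^{0·1·5}·(-1)^1·(-1)^0 = -1.
v=5: a=5^1·(≡2), b=5^7·(≡1) mod 5; (2|5)=-1, (1|5)=+1; (−1)^{1·7·2}·(-1)^7·(+1)^1 = -1.
v=∞: -3315 < 0 and 2145 > 0  ⇒  (a,b)_∞ = +1.
v=13: a=13^1·(≡7), b=13^3·(≡3) mod 13; (7|13)=-1, (3|13)=+1; (−1)^{1·3·6}·(-1)^3·(+1)^1 = -1.
v=17: a=17^1·(≡13), b=17^4·(≡5) mod 17; (13|17)=+1, (5|17)=-1; (−1)^{1·4·8}·(+1)^4·(-1)^1 = -1.
v=3: a=3^-1·(≡2), b=3^-7·(≡1) mod 3; (2|3)=-1, (1|3)=+1; (−1)^{-1·-7·1}·(-1)^-7·(+1)^-1 = +1.
v=2: v_2(a)=-2, v_2(b)=-2; units ≡ 5, 1 (mod 8); ε·ε+αω+βω = 0·0+-2·0+-2·1 ≡ 0  ⇒  (a,b)_2 = +1.
v=23: a=23^0·(≡21), b=23^-2·(≡13) mod 23; (21|23)=-1, (13|23)=+1; (−1)^{0·-2·11}·(-1)^-2·(+1)^0 = +1.
|Ram(-3315, 2145)| = 4, even; anisotropic at {5, 11, 13, 17}.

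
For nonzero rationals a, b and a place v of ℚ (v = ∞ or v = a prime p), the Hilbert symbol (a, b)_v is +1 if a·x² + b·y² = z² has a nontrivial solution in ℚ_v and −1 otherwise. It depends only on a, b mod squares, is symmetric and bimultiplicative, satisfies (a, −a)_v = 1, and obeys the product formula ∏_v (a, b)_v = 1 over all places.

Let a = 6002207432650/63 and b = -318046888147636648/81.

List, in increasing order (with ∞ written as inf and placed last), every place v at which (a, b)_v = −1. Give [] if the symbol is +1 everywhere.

[2, 7, 11, 23]

(a, b) ≡ (38038, -14872858) mod (ℚ^×)²; places V = {2, 3, 5, 7, 11, 13, 17, 19, 23, ∞}.
(a,b)_∞: sgn(38038)=+, sgn(-14872858)=−, so +1.
(a,b)_3: α=-2, u≡1; β=-4, v≡2 (mod 3); (1|3)=+1, (2|3)=-1; sign (−1)^0·+1^-4·-1^-2 = +1.
(a,b)_2: α=1, β=3; u≡3, v≡3 (mod 8); ε(u)ε(v)=1·1, αω(v)=1·1, βω(u)=3·1; sum ≡ 1  ⇒  -1.
(a,b)_13: α=1, u≡3; β=1, v≡10 (mod 13); (3|13)=+1, (10|13)=+1; sign (−1)^0·+1^1·+1^1 = +1.
(a,b)_11: α=1, u≡9; β=3, v≡4 (mod 11); (9|11)=+1, (4|11)=+1; sign (−1)^1·+1^3·+1^1 = -1.
(a,b)_5: α=2, u≡2; β=0, v≡2 (mod 5); (2|5)=-1, (2|5)=-1; sign (−1)^0·-1^0·-1^2 = +1.
(a,b)_17: α=4, u≡9; β=5, v≡12 (mod 17); (9|17)=+1, (12|17)=-1; sign (−1)^0·+1^5·-1^4 = +1.
(a,b)_19: α=1, u≡9; β=1, v≡18 (mod 19); (9|19)=+1, (18|19)=-1; sign (−1)^1·+1^1·-1^1 = +1.
(a,b)_7: α=-1, u≡1; β=1, v≡1 (mod 7); (1|7)=+1, (1|7)=+1; sign (−1)^1·+1^1·+1^-1 = -1.
(a,b)_23: α=2, u≡7; β=3, v≡7 (mod 23); (7|23)=-1, (7|23)=-1; sign (−1)^0·-1^3·-1^2 = -1.
(38038, -14872858 / ℚ) ramifies at {2, 7, 11, 23}: a division algebra.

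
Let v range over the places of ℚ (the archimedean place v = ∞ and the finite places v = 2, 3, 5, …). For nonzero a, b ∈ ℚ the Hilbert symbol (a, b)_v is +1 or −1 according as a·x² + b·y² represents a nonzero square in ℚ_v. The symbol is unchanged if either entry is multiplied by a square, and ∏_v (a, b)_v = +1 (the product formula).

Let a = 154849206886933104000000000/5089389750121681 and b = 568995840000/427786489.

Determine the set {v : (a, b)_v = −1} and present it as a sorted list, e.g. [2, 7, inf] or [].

[3, 7]

Mod squares: a ≡ 390, b ≡ 14. Check v ∈ {∞, 2, 3, 5, 7, 13, 31, 37, 41, 43}.
v=37: a=37^-4·(≡8), b=37^-2·(≡23) mod 37; (8|37)=-1, (23|37)=-1; (−1)^{-4·-2·18}·(-1)^-2·(-1)^-4 = +1.
v=43: a=43^0·(≡18), b=43^-2·(≡13) mod 43; (18|43)=-1, (13|43)=+1; (−1)^{0·-2·21}·(-1)^-2·(+1)^0 = +1.
v=31: a=31^-2·(≡4), b=31^0·(≡7) mod 31; (4|31)=+1, (7|31)=+1; (−1)^{-2·0·15}·(+1)^0·(+1)^-2 = +1.
v=13: a=13^1·(≡9), b=13^-2·(≡10) mod 13; (9|13)=+1, (10|13)=+1; (−1)^{1·-2·6}·(+1)^-2·(+1)^1 = +1.
v=7: a=7^8·(≡6), b=7^3·(≡2) mod 7; (6|7)=-1, (2|7)=+1; (−1)^{8·3·3}·(-1)^3·(+1)^8 = -1.
v=41: a=41^-4·(≡9), b=41^0·(≡15) mod 41; (9|41)=+1, (15|41)=-1; (−1)^{-4·0·20}·(+1)^0·(-1)^-4 = +1.
v=∞: 390 > 0 and 14 > 0  ⇒  (a,b)_∞ = +1.
v=5: a=5^9·(≡3), b=5^4·(≡1) mod 5; (3|5)=-1, (1|5)=+1; (−1)^{9·4·2}·(-1)^4·(+1)^9 = +1.
v=3: a=3^17·(≡1), b=3^4·(≡2) mod 3; (1|3)=+1, (2|3)=-1; (−1)^{17·4·1}·(+1)^4·(-1)^17 = -1.
v=2: v_2(a)=13, v_2(b)=15; units ≡ 3, 7 (mod 8); ε·ε+αω+βω = 1·1+13·0+15·1 ≡ 0  ⇒  (a,b)_2 = +1.
Ram(390, 14) = {3, 7}; no ℚ_3-point on the conic.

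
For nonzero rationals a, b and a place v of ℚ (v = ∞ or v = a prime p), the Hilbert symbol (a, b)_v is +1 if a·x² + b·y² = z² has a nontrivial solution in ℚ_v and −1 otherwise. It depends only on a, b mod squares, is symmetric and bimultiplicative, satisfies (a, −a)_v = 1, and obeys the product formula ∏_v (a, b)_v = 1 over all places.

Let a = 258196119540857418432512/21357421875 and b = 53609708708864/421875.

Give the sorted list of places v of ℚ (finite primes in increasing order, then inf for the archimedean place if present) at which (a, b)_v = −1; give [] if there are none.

[2, 3]

(a, b) ≡ (88179, 627) mod (ℚ^×)²; places V = {2, 3, 5, 7, 11, 13, 17, 19, ∞}.
(a,b)_5: α=-10, u≡1; β=-6, v≡2 (mod 5); (1|5)=+1, (2|5)=-1; sign (−1)^0·+1^-6·-1^-10 = +1.
(a,b)_13: α=1, u≡12; β=0, v≡4 (mod 13); (12|13)=+1, (4|13)=+1; sign (−1)^0·+1^0·+1^1 = +1.
(a,b)_19: α=5, u≡9; β=3, v≡8 (mod 19); (9|19)=+1, (8|19)=-1; sign (−1)^1·+1^3·-1^5 = +1.
(a,b)_11: α=2, u≡1; β=1, v≡7 (mod 11); (1|11)=+1, (7|11)=-1; sign (−1)^0·+1^1·-1^2 = +1.
(a,b)_17: α=3, u≡1; β=2, v≡16 (mod 17); (1|17)=+1, (16|17)=+1; sign (−1)^0·+1^2·+1^3 = +1.
(a,b)_∞: sgn(88179)=+, sgn(627)=+, so +1.
(a,b)_2: α=14, β=10; u≡3, v≡3 (mod 8); ε(u)ε(v)=1·1, αω(v)=14·1, βω(u)=10·1; sum ≡ 1  ⇒  -1.
(a,b)_3: α=-7, u≡2; β=-3, v≡2 (mod 3); (2|3)=-1, (2|3)=-1; sign (−1)^1·-1^-3·-1^-7 = -1.
(a,b)_7: α=7, u≡4; β=4, v≡2 (mod 7); (4|7)=+1, (2|7)=+1; sign (−1)^0·+1^4·+1^7 = +1.
Ram(88179, 627) = {2, 3}; no ℚ_2-point on the conic.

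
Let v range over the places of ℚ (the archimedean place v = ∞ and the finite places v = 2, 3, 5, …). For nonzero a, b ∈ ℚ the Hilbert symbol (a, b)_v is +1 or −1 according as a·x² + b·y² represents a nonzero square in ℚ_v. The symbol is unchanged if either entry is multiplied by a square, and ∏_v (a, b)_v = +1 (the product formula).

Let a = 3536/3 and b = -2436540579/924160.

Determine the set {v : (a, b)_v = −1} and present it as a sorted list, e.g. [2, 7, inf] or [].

Mod squares: a ≡ 663, b ≡ -110. Check v ∈ {∞, 2, 3, 5, 11, 13, 17, 19, 41}.
v=2: v_2(a)=4, v_2(b)=-9; units ≡ 7, 1 (mod 8); ε·ε+αω+βω = 1·0+4·0+-9·0 ≡ 0  ⇒  (a,b)_2 = +1.
v=17: a=17^1·(≡7), b=17^0·(≡13) mod 17; (7|17)=-1, (13|17)=+1; (−1)^{1·0·8}·(-1)^0·(+1)^1 = +1.
v=∞: 663 > 0 and -110 < 0  ⇒  (a,b)_∞ = +1.
v=3: a=3^-1·(≡2), b=3^2·(≡1) mod 3; (2|3)=-1, (1|3)=+1; (−1)^{-1·2·1}·(-1)^2·(+1)^-1 = +1.
v=19: a=19^0·(≡7), b=19^-2·(≡7) mod 19; (7|19)=+1, (7|19)=+1; (−1)^{0·-2·9}·(+1)^-2·(+1)^0 = +1.
v=13: a=13^1·(≡4), b=13^0·(≡7) mod 13; (4|13)=+1, (7|13)=-1; (−1)^{1·0·6}·(+1)^0·(-1)^1 = -1.
v=5: a=5^0·(≡2), b=5^-1·(≡3) mod 5; (2|5)=-1, (3|5)=-1; (−1)^{0·-1·2}·(-1)^-1·(-1)^0 = -1.
v=11: a=11^0·(≡9), b=11^5·(≡3) mod 11; (9|11)=+1, (3|11)=+1; (−1)^{0·5·5}·(+1)^5·(+1)^0 = +1.
v=41: a=41^0·(≡17), b=41^2·(≡13) mod 41; (17|41)=-1, (13|41)=-1; (−1)^{0·2·20}·(-1)^2·(-1)^0 = +1.
Ram(663, -110) = {5, 13}; no ℚ_5-point on the conic.

[5, 13]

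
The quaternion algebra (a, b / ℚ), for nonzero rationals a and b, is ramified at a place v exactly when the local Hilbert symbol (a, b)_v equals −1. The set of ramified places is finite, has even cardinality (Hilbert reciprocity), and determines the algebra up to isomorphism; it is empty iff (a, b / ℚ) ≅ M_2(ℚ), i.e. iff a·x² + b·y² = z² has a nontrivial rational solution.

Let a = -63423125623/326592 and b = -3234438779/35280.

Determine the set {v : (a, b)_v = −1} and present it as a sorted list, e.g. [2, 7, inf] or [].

[7, 23, 41, inf]

(a, b) ≡ (-41041, -1495) mod (ℚ^×)²; places V = {2, 3, 5, 7, 11, 13, 23, 41, ∞}.
(a,b)_41: α=1, u≡22; β=0, v≡17 (mod 41); (22|41)=-1, (17|41)=-1; sign (−1)^0·-1^0·-1^1 = -1.
(a,b)_13: α=3, u≡11; β=3, v≡11 (mod 13); (11|13)=-1, (11|13)=-1; sign (−1)^0·-1^3·-1^3 = +1.
(a,b)_3: α=-6, u≡2; β=-2, v≡2 (mod 3); (2|3)=-1, (2|3)=-1; sign (−1)^0·-1^-2·-1^-6 = +1.
(a,b)_5: α=0, u≡1; β=-1, v≡1 (mod 5); (1|5)=+1, (1|5)=+1; sign (−1)^0·+1^-1·+1^0 = +1.
(a,b)_7: α=-1, u≡3; β=-2, v≡5 (mod 7); (3|7)=-1, (5|7)=-1; sign (−1)^0·-1^-2·-1^-1 = -1.
(a,b)_23: α=2, u≡11; β=3, v≡13 (mod 23); (11|23)=-1, (13|23)=+1; sign (−1)^0·-1^3·+1^2 = -1.
(a,b)_11: α=3, u≡1; β=2, v≡1 (mod 11); (1|11)=+1, (1|11)=+1; sign (−1)^0·+1^2·+1^3 = +1.
(a,b)_∞: sgn(-41041)=−, sgn(-1495)=−, so -1.
(a,b)_2: α=-6, β=-4; u≡7, v≡1 (mod 8); ε(u)ε(v)=1·0, αω(v)=-6·0, βω(u)=-4·0; sum ≡ 0  ⇒  +1.
(-41041, -1495 / ℚ) ramifies at {7, 23, 41, ∞}: a division algebra.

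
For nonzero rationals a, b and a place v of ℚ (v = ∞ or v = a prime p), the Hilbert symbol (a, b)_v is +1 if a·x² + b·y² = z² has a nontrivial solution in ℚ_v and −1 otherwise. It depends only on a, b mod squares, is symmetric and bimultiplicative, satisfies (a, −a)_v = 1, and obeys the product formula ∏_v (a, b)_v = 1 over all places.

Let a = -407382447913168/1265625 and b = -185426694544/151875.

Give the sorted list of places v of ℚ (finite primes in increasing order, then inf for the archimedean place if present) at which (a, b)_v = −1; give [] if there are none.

[3, inf]

Mod squares: a ≡ -13, b ≡ -3. Check v ∈ {∞, 2, 3, 5, 7, 13}.
v=∞: -13 < 0 and -3 < 0  ⇒  (a,b)_∞ = -1.
v=3: a=3^-4·(≡2), b=3^-5·(≡2) mod 3; (2|3)=-1, (2|3)=-1; (−1)^{-4·-5·1}·(-1)^-5·(-1)^-4 = -1.
v=5: a=5^-6·(≡2), b=5^-4·(≡2) mod 5; (2|5)=-1, (2|5)=-1; (−1)^{-6·-4·2}·(-1)^-4·(-1)^-6 = +1.
v=13: a=13^9·(≡9), b=13^6·(≡10) mod 13; (9|13)=+1, (10|13)=+1; (−1)^{9·6·6}·(+1)^6·(+1)^9 = +1.
v=2: v_2(a)=4, v_2(b)=4; units ≡ 3, 5 (mod 8); ε·ε+αω+βω = 1·0+4·1+4·1 ≡ 0  ⇒  (a,b)_2 = +1.
v=7: a=7^4·(≡4), b=7^4·(≡4) mod 7; (4|7)=+1, (4|7)=+1; (−1)^{4·4·3}·(+1)^4·(+1)^4 = +1.
|Ram(-13, -3)| = 2, even; anisotropic at {3, ∞}.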